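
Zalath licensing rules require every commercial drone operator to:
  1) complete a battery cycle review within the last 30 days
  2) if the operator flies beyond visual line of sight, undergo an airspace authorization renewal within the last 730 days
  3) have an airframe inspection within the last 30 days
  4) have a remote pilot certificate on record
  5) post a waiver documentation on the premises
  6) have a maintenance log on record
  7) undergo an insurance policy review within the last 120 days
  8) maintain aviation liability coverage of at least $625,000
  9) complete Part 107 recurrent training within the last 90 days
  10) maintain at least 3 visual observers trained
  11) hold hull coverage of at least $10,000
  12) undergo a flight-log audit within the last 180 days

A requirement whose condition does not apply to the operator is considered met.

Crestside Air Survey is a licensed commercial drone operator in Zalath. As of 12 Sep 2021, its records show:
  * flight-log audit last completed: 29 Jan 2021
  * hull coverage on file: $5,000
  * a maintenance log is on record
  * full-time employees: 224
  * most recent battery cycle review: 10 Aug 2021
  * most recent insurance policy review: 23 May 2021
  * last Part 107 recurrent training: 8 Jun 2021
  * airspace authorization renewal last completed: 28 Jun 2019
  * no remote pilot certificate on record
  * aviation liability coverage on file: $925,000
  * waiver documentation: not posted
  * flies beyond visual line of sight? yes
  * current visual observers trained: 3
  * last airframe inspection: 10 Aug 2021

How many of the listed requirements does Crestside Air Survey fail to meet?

8

1. battery cycle review 33 days ago vs limit 30 → not met
2. condition 'flies beyond visual line of sight' holds; airspace authorization renewal 807 days ago vs limit 730 → not met
3. airframe inspection 33 days ago vs limit 30 → not met
4. remote pilot certificate absent → not met
5. waiver documentation absent → not met
6. maintenance log present → met
7. insurance policy review 112 days ago vs limit 120 → met
8. aviation liability coverage $925,000 ≥ $625,000 → met
9. Part 107 recurrent training 96 days ago vs limit 90 → not met
10. visual observers trained 3 ≥ 3 → met
11. hull coverage $5,000 < $10,000 → not met
12. flight-log audit 226 days ago vs limit 180 → not met
Not met: 8 of 12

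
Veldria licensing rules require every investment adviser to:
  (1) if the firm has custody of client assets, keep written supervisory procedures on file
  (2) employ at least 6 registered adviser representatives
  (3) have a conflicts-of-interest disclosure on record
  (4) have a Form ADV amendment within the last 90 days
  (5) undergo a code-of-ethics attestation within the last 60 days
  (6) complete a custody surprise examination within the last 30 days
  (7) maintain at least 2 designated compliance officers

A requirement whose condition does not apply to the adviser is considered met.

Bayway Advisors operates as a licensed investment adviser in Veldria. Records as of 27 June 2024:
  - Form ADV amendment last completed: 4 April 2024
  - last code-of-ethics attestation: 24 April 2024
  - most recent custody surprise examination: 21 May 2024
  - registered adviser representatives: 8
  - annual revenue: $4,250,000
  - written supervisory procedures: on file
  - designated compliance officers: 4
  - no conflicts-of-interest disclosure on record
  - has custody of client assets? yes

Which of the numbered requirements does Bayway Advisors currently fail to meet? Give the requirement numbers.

1. condition 'has custody of client assets' holds; written supervisory procedures present → met
2. registered adviser representatives 8 ≥ 6 → met
3. conflicts-of-interest disclosure absent → not met
4. Form ADV amendment 84 days ago vs limit 90 → met
5. code-of-ethics attestation 64 days ago vs limit 60 → not met
6. custody surprise examination 37 days ago vs limit 30 → not met
7. designated compliance officers 4 ≥ 2 → met
Not met: 3, 5, 6

3, 5, 6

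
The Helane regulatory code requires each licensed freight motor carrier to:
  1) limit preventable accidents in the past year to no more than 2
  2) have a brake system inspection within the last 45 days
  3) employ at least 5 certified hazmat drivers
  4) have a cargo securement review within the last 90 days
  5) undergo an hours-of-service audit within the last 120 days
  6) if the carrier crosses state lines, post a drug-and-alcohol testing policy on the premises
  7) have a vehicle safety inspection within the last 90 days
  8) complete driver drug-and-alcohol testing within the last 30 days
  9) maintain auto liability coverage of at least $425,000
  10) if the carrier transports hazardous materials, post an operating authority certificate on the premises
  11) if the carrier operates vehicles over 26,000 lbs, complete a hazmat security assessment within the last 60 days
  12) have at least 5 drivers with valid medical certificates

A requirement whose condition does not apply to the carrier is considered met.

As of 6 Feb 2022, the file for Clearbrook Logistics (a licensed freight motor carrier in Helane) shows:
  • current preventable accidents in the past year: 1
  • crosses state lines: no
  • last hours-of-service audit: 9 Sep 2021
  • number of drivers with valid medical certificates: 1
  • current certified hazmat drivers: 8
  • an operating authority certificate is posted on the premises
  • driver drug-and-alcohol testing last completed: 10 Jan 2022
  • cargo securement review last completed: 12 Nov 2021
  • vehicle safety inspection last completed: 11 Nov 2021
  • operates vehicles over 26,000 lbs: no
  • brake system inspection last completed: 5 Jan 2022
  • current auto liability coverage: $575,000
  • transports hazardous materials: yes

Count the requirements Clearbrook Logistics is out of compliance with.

2

1. preventable accidents in the past year 1 ≤ 2 → met
2. brake system inspection 32 days ago vs limit 45 → met
3. certified hazmat drivers 8 ≥ 5 → met
4. cargo securement review 86 days ago vs limit 90 → met
5. hours-of-service audit 150 days ago vs limit 120 → not met
6. condition 'crosses state lines' does not hold → requirement n/a → met
7. vehicle safety inspection 87 days ago vs limit 90 → met
8. driver drug-and-alcohol testing 27 days ago vs limit 30 → met
9. auto liability coverage $575,000 ≥ $425,000 → met
10. condition 'transports hazardous materials' holds; operating authority certificate present → met
11. condition 'operates vehicles over 26,000 lbs' does not hold → requirement n/a → met
12. drivers with valid medical certificates 1 < 5 → not met
Not met: 2 of 12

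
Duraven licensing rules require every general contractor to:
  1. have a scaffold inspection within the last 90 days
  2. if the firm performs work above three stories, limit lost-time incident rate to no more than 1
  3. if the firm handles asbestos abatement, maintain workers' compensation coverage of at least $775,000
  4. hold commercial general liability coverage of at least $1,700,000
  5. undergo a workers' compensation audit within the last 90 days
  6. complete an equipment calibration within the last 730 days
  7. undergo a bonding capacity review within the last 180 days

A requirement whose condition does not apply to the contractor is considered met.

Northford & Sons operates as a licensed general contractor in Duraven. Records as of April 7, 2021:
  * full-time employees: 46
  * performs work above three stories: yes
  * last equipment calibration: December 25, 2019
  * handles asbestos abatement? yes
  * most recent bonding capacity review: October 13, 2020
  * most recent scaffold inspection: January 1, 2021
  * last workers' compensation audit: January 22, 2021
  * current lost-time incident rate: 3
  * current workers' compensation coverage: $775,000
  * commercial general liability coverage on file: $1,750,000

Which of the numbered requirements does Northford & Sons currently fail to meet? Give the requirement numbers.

1, 2

1. scaffold inspection 96 days ago vs limit 90 → not met
2. condition 'performs work above three stories' holds; lost-time incident rate 3 > 1 → not met
3. condition 'handles asbestos abatement' holds; workers' compensation coverage $775,000 ≥ $775,000 → met
4. commercial general liability coverage $1,750,000 ≥ $1,700,000 → met
5. workers' compensation audit 75 days ago vs limit 90 → met
6. equipment calibration 469 days ago vs limit 730 → met
7. bonding capacity review 176 days ago vs limit 180 → met
Not met: 1, 2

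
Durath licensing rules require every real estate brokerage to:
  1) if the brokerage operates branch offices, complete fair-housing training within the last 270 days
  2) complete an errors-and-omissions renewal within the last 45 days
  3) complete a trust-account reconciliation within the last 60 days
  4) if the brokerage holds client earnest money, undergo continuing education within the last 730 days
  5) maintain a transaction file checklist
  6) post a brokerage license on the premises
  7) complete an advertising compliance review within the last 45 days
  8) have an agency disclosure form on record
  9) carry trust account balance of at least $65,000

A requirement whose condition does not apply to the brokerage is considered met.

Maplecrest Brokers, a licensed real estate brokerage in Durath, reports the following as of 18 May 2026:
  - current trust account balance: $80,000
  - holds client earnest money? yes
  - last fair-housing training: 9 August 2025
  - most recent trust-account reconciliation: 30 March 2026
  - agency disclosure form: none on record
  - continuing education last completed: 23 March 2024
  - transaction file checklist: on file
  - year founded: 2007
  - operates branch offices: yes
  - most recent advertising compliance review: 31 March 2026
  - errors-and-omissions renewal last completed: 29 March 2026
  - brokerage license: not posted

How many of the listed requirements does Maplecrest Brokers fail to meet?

6

1. condition 'operates branch offices' holds; fair-housing training 282 days ago vs limit 270 → not met
2. errors-and-omissions renewal 50 days ago vs limit 45 → not met
3. trust-account reconciliation 49 days ago vs limit 60 → met
4. condition 'holds client earnest money' holds; continuing education 786 days ago vs limit 730 → not met
5. transaction file checklist present → met
6. brokerage license absent → not met
7. advertising compliance review 48 days ago vs limit 45 → not met
8. agency disclosure form absent → not met
9. trust account balance $80,000 ≥ $65,000 → met
Not met: 6 of 9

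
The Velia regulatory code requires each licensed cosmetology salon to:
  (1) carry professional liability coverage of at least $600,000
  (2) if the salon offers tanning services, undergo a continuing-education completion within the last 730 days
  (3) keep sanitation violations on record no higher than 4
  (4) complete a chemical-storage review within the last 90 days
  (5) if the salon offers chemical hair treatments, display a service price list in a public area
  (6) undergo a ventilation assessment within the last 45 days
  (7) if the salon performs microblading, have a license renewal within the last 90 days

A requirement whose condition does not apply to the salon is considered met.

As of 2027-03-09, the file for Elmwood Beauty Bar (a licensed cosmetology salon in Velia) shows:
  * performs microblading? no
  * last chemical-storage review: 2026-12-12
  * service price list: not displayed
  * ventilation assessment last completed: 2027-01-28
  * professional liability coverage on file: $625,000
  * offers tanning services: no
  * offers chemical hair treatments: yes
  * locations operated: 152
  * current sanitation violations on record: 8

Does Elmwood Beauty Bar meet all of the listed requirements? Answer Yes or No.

1. professional liability coverage $625,000 ≥ $600,000 → met
2. condition 'offers tanning services' does not hold → requirement n/a → met
3. sanitation violations on record 8 > 4 → not met
4. chemical-storage review 87 days ago vs limit 90 → met
5. condition 'offers chemical hair treatments' holds; service price list absent → not met
6. ventilation assessment 40 days ago vs limit 45 → met
7. condition 'performs microblading' does not hold → requirement n/a → met
Not met: 3, 5

No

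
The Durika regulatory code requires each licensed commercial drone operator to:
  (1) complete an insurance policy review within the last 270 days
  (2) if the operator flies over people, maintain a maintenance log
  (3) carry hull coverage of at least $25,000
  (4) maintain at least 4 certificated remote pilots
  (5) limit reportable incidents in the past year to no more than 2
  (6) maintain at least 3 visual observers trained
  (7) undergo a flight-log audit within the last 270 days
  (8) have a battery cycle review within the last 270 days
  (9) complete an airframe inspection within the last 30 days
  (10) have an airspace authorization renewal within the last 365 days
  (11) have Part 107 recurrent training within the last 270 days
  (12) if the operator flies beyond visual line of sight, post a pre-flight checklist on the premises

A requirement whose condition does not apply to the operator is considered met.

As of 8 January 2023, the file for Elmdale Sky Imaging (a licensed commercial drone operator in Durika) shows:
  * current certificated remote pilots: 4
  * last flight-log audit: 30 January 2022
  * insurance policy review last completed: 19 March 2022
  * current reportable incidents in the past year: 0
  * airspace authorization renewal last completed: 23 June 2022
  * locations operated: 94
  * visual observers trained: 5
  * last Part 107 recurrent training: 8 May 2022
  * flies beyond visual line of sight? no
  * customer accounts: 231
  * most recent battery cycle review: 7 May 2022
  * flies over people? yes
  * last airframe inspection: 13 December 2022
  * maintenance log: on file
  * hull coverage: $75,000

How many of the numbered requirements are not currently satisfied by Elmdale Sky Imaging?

1. insurance policy review 295 days ago vs limit 270 → not met
2. condition 'flies over people' holds; maintenance log present → met
3. hull coverage $75,000 ≥ $25,000 → met
4. certificated remote pilots 4 ≥ 4 → met
5. reportable incidents in the past year 0 ≤ 2 → met
6. visual observers trained 5 ≥ 3 → met
7. flight-log audit 343 days ago vs limit 270 → not met
8. battery cycle review 246 days ago vs limit 270 → met
9. airframe inspection 26 days ago vs limit 30 → met
10. airspace authorization renewal 199 days ago vs limit 365 → met
11. Part 107 recurrent training 245 days ago vs limit 270 → met
12. condition 'flies beyond visual line of sight' does not hold → requirement n/a → met
Not met: 2 of 12

2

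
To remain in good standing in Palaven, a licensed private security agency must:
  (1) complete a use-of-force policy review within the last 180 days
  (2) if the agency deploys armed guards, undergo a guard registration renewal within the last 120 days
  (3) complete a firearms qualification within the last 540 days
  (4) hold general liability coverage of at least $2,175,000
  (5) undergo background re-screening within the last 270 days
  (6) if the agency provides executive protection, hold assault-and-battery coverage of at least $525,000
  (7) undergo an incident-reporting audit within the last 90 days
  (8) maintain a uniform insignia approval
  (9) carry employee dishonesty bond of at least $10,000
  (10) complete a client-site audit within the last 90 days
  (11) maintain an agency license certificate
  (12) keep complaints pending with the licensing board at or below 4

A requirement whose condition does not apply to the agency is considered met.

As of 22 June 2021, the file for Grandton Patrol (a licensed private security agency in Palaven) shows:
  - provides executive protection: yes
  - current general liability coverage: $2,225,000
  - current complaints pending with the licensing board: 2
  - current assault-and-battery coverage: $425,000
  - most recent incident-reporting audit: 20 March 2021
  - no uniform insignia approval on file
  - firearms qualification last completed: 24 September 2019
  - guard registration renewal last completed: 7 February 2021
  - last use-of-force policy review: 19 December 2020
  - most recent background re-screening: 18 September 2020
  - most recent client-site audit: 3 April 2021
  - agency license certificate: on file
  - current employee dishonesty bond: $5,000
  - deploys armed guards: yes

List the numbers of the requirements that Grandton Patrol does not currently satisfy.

1, 2, 3, 5, 6, 7, 8, 9

1. use-of-force policy review 185 days ago vs limit 180 → not met
2. condition 'deploys armed guards' holds; guard registration renewal 135 days ago vs limit 120 → not met
3. firearms qualification 637 days ago vs limit 540 → not met
4. general liability coverage $2,225,000 ≥ $2,175,000 → met
5. background re-screening 277 days ago vs limit 270 → not met
6. condition 'provides executive protection' holds; assault-and-battery coverage $425,000 < $525,000 → not met
7. incident-reporting audit 94 days ago vs limit 90 → not met
8. uniform insignia approval absent → not met
9. employee dishonesty bond $5,000 < $10,000 → not met
10. client-site audit 80 days ago vs limit 90 → met
11. agency license certificate present → met
12. complaints pending with the licensing board 2 ≤ 4 → met
Not met: 1, 2, 3, 5, 6, 7, 8, 9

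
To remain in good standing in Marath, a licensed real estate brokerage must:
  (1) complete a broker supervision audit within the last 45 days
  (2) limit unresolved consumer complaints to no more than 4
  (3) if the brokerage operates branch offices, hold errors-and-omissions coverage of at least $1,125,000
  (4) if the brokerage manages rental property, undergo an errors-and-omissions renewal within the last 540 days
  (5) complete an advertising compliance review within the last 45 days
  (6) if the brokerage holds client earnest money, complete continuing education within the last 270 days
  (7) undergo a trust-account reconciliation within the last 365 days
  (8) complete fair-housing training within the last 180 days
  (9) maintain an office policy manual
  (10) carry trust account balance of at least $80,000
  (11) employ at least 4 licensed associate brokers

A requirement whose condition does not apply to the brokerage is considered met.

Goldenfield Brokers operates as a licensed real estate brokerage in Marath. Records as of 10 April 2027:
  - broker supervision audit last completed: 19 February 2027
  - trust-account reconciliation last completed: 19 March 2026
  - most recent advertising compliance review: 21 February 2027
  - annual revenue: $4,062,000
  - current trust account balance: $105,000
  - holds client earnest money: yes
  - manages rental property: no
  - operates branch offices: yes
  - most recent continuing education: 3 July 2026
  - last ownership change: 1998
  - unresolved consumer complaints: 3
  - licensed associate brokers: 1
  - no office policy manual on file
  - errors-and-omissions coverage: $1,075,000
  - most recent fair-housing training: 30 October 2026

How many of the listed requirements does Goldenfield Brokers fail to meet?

7

1. broker supervision audit 50 days ago vs limit 45 → not met
2. unresolved consumer complaints 3 ≤ 4 → met
3. condition 'operates branch offices' holds; errors-and-omissions coverage $1,075,000 < $1,125,000 → not met
4. condition 'manages rental property' does not hold → requirement n/a → met
5. advertising compliance review 48 days ago vs limit 45 → not met
6. condition 'holds client earnest money' holds; continuing education 281 days ago vs limit 270 → not met
7. trust-account reconciliation 387 days ago vs limit 365 → not met
8. fair-housing training 162 days ago vs limit 180 → met
9. office policy manual absent → not met
10. trust account balance $105,000 ≥ $80,000 → met
11. licensed associate brokers 1 < 4 → not met
Not met: 7 of 11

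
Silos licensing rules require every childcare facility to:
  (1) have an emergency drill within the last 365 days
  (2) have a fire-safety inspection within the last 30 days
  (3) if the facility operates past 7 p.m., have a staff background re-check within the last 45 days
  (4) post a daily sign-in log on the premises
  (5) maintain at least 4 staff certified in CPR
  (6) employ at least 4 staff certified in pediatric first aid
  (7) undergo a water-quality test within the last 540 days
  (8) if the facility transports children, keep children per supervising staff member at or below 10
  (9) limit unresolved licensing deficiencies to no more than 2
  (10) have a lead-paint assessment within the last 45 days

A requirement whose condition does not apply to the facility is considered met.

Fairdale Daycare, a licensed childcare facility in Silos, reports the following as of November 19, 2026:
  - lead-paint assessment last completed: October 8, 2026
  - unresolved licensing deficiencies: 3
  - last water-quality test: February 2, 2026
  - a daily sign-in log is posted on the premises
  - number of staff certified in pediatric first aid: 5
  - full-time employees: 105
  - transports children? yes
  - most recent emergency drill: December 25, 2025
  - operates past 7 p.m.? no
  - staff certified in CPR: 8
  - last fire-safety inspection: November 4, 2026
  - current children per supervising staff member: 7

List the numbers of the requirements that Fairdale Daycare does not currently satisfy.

9

1. emergency drill 329 days ago vs limit 365 → met
2. fire-safety inspection 15 days ago vs limit 30 → met
3. condition 'operates past 7 p.m.' does not hold → requirement n/a → met
4. daily sign-in log present → met
5. staff certified in CPR 8 ≥ 4 → met
6. staff certified in pediatric first aid 5 ≥ 4 → met
7. water-quality test 290 days ago vs limit 540 → met
8. condition 'transports children' holds; children per supervising staff member 7 ≤ 10 → met
9. unresolved licensing deficiencies 3 > 2 → not met
10. lead-paint assessment 42 days ago vs limit 45 → met
Not met: 9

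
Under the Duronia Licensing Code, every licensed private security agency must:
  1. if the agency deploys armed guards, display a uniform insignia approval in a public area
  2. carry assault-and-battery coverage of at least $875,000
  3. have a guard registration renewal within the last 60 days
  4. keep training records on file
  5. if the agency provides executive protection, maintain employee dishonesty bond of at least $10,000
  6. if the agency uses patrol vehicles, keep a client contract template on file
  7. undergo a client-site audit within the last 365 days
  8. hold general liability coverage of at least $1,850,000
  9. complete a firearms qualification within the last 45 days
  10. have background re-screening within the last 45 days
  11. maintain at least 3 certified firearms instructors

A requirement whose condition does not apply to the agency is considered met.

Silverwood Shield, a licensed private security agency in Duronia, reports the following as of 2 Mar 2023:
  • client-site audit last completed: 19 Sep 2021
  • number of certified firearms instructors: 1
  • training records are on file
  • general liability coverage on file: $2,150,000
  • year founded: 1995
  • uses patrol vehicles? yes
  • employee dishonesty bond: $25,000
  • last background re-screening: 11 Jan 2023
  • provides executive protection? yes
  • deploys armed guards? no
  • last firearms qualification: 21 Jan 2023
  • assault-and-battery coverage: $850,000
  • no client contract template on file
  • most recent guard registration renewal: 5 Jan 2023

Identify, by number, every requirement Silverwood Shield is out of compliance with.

1. condition 'deploys armed guards' does not hold → requirement n/a → met
2. assault-and-battery coverage $850,000 < $875,000 → not met
3. guard registration renewal 56 days ago vs limit 60 → met
4. training records present → met
5. condition 'provides executive protection' holds; employee dishonesty bond $25,000 ≥ $10,000 → met
6. condition 'uses patrol vehicles' holds; client contract template absent → not met
7. client-site audit 529 days ago vs limit 365 → not met
8. general liability coverage $2,150,000 ≥ $1,850,000 → met
9. firearms qualification 40 days ago vs limit 45 → met
10. background re-screening 50 days ago vs limit 45 → not met
11. certified firearms instructors 1 < 3 → not met
Not met: 2, 6, 7, 10, 11

2, 6, 7, 10, 11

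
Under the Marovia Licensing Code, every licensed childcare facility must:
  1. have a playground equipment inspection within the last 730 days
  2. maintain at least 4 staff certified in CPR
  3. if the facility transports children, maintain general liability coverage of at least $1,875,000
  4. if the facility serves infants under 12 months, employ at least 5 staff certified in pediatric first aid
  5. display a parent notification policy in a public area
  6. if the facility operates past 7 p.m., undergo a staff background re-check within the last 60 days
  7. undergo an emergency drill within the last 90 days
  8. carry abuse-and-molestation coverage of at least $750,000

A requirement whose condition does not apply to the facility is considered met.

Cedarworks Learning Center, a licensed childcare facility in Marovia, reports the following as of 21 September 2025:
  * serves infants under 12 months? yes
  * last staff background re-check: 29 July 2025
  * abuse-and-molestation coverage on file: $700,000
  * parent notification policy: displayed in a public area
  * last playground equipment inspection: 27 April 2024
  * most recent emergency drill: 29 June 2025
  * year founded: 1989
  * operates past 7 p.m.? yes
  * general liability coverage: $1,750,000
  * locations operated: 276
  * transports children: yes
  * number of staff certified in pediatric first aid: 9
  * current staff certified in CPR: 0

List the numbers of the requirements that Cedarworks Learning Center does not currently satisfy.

1. playground equipment inspection 512 days ago vs limit 730 → met
2. staff certified in CPR 0 < 4 → not met
3. condition 'transports children' holds; general liability coverage $1,750,000 < $1,875,000 → not met
4. condition 'serves infants under 12 months' holds; staff certified in pediatric first aid 9 ≥ 5 → met
5. parent notification policy present → met
6. condition 'operates past 7 p.m.' holds; staff background re-check 54 days ago vs limit 60 → met
7. emergency drill 84 days ago vs limit 90 → met
8. abuse-and-molestation coverage $700,000 < $750,000 → not met
Not met: 2, 3, 8

2, 3, 8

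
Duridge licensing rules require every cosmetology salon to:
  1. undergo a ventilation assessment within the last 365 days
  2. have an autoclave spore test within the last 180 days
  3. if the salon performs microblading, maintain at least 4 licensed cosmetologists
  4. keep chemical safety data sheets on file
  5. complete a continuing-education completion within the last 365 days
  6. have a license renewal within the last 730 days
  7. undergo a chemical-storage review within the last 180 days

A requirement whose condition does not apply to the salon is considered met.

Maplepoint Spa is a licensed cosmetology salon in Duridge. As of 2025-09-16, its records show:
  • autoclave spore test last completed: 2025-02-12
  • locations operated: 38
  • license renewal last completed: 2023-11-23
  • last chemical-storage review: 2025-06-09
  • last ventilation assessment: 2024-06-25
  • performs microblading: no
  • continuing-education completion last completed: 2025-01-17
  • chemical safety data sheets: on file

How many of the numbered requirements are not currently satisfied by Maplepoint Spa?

2

1. ventilation assessment 448 days ago vs limit 365 → not met
2. autoclave spore test 216 days ago vs limit 180 → not met
3. condition 'performs microblading' does not hold → requirement n/a → met
4. chemical safety data sheets present → met
5. continuing-education completion 242 days ago vs limit 365 → met
6. license renewal 663 days ago vs limit 730 → met
7. chemical-storage review 99 days ago vs limit 180 → met
Not met: 2 of 7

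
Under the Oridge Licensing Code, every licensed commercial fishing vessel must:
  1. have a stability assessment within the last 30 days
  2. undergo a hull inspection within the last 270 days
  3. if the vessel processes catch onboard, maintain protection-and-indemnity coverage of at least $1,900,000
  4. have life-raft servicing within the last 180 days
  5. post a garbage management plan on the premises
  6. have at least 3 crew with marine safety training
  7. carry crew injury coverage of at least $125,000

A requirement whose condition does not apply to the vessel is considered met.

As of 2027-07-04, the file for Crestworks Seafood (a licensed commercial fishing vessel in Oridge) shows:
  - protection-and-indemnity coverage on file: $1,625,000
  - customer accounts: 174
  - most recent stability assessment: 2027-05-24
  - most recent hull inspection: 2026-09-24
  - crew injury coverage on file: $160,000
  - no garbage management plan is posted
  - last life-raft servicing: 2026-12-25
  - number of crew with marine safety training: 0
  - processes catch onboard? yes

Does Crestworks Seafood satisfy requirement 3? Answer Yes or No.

3. condition 'processes catch onboard' holds; protection-and-indemnity coverage $1,625,000 < $1,900,000 → not met

No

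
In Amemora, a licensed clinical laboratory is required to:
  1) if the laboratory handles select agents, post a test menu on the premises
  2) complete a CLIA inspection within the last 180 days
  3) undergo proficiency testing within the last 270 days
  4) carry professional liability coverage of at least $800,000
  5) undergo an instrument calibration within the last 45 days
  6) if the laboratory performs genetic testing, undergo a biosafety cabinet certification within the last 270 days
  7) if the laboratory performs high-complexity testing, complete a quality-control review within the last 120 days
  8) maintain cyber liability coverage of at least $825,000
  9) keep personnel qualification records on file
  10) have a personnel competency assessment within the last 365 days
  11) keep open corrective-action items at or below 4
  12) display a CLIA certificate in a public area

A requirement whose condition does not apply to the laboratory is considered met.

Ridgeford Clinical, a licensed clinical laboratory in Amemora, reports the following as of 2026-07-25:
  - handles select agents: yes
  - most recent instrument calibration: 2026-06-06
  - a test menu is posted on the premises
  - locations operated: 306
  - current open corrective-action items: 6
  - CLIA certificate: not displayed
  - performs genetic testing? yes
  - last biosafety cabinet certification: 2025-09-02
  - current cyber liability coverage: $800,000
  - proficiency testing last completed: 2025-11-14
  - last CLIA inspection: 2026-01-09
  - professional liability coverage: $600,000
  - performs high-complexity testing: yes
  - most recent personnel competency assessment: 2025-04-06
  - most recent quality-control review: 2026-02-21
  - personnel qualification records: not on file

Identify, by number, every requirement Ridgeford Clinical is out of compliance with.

2, 4, 5, 6, 7, 8, 9, 10, 11, 12

1. condition 'handles select agents' holds; test menu present → met
2. CLIA inspection 197 days ago vs limit 180 → not met
3. proficiency testing 253 days ago vs limit 270 → met
4. professional liability coverage $600,000 < $800,000 → not met
5. instrument calibration 49 days ago vs limit 45 → not met
6. condition 'performs genetic testing' holds; biosafety cabinet certification 326 days ago vs limit 270 → not met
7. condition 'performs high-complexity testing' holds; quality-control review 154 days ago vs limit 120 → not met
8. cyber liability coverage $800,000 < $825,000 → not met
9. personnel qualification records absent → not met
10. personnel competency assessment 475 days ago vs limit 365 → not met
11. open corrective-action items 6 > 4 → not met
12. CLIA certificate absent → not met
Not met: 2, 4, 5, 6, 7, 8, 9, 10, 11, 12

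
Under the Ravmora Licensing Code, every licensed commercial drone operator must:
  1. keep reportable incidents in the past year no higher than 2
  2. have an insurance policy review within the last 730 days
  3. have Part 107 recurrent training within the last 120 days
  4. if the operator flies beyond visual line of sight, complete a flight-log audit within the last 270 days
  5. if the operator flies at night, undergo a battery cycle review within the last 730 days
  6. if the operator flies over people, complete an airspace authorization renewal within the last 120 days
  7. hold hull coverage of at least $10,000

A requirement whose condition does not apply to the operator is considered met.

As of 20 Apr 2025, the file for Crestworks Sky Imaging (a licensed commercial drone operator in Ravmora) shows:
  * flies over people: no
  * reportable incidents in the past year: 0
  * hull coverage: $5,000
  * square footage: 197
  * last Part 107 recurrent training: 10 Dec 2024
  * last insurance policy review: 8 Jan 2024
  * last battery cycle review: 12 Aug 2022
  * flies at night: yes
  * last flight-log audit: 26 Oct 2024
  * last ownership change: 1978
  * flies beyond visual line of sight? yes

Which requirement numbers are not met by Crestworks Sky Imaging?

1. reportable incidents in the past year 0 ≤ 2 → met
2. insurance policy review 468 days ago vs limit 730 → met
3. Part 107 recurrent training 131 days ago vs limit 120 → not met
4. condition 'flies beyond visual line of sight' holds; flight-log audit 176 days ago vs limit 270 → met
5. condition 'flies at night' holds; battery cycle review 982 days ago vs limit 730 → not met
6. condition 'flies over people' does not hold → requirement n/a → met
7. hull coverage $5,000 < $10,000 → not met
Not met: 3, 5, 7

3, 5, 7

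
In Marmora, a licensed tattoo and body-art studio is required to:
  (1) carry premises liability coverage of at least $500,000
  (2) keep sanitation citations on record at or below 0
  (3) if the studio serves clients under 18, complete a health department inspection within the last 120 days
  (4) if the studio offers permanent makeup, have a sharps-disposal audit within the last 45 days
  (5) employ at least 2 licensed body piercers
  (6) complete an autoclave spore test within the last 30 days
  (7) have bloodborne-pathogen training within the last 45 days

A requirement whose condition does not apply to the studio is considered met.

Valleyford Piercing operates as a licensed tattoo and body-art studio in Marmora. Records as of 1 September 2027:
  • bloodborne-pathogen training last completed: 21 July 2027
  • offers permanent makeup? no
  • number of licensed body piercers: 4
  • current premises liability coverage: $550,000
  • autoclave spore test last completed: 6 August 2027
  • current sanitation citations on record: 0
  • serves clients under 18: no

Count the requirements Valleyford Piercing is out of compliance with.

1. premises liability coverage $550,000 ≥ $500,000 → met
2. sanitation citations on record 0 ≤ 0 → met
3. condition 'serves clients under 18' does not hold → requirement n/a → met
4. condition 'offers permanent makeup' does not hold → requirement n/a → met
5. licensed body piercers 4 ≥ 2 → met
6. autoclave spore test 26 days ago vs limit 30 → met
7. bloodborne-pathogen training 42 days ago vs limit 45 → met
Not met: 0 of 7

0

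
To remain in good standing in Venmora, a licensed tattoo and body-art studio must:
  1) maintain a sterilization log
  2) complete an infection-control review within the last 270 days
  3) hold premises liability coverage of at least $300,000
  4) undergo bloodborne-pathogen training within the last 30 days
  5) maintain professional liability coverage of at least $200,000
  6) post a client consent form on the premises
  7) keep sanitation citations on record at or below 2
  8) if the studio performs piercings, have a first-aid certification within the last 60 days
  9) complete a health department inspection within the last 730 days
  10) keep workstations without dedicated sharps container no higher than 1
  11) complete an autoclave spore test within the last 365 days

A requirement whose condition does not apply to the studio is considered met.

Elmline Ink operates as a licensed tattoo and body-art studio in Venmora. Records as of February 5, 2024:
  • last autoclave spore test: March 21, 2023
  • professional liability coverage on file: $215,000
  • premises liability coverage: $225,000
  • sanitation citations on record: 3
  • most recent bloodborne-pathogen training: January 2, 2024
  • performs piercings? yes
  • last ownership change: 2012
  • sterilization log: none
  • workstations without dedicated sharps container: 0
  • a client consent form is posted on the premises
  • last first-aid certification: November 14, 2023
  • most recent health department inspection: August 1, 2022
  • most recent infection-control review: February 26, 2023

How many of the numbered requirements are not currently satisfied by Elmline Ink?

6

1. sterilization log absent → not met
2. infection-control review 344 days ago vs limit 270 → not met
3. premises liability coverage $225,000 < $300,000 → not met
4. bloodborne-pathogen training 34 days ago vs limit 30 → not met
5. professional liability coverage $215,000 ≥ $200,000 → met
6. client consent form present → met
7. sanitation citations on record 3 > 2 → not met
8. condition 'performs piercings' holds; first-aid certification 83 days ago vs limit 60 → not met
9. health department inspection 553 days ago vs limit 730 → met
10. workstations without dedicated sharps container 0 ≤ 1 → met
11. autoclave spore test 321 days ago vs limit 365 → met
Not met: 6 of 11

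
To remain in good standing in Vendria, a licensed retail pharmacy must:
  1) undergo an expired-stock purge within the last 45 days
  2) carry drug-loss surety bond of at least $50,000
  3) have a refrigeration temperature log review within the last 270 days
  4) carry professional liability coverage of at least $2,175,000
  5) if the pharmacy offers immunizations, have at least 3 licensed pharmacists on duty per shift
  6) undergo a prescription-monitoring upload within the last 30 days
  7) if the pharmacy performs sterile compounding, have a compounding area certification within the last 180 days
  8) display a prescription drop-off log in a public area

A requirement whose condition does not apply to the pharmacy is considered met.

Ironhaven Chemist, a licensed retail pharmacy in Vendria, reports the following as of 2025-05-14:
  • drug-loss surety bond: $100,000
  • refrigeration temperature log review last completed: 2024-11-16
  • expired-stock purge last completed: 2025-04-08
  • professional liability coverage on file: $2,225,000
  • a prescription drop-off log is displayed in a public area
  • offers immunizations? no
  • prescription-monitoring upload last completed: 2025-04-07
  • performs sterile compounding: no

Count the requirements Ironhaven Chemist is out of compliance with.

1. expired-stock purge 36 days ago vs limit 45 → met
2. drug-loss surety bond $100,000 ≥ $50,000 → met
3. refrigeration temperature log review 179 days ago vs limit 270 → met
4. professional liability coverage $2,225,000 ≥ $2,175,000 → met
5. condition 'offers immunizations' does not hold → requirement n/a → met
6. prescription-monitoring upload 37 days ago vs limit 30 → not met
7. condition 'performs sterile compounding' does not hold → requirement n/a → met
8. prescription drop-off log present → met
Not met: 1 of 8

1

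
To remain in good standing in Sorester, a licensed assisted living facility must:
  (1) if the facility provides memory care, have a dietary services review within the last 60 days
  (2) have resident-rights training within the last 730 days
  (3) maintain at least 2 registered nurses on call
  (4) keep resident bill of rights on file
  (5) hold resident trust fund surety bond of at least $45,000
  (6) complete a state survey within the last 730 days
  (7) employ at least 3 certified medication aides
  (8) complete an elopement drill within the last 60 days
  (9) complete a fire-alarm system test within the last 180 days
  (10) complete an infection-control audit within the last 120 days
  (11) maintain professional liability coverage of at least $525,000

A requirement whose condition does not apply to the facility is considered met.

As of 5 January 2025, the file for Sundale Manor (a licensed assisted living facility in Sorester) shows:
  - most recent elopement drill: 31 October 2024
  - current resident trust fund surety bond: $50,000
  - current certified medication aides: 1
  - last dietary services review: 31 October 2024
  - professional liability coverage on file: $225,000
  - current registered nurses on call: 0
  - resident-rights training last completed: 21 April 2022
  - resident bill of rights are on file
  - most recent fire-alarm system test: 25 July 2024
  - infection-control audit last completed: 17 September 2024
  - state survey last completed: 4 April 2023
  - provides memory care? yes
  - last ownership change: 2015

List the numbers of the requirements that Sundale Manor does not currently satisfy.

1. condition 'provides memory care' holds; dietary services review 66 days ago vs limit 60 → not met
2. resident-rights training 990 days ago vs limit 730 → not met
3. registered nurses on call 0 < 2 → not met
4. resident bill of rights present → met
5. resident trust fund surety bond $50,000 ≥ $45,000 → met
6. state survey 642 days ago vs limit 730 → met
7. certified medication aides 1 < 3 → not met
8. elopement drill 66 days ago vs limit 60 → not met
9. fire-alarm system test 164 days ago vs limit 180 → met
10. infection-control audit 110 days ago vs limit 120 → met
11. professional liability coverage $225,000 < $525,000 → not met
Not met: 1, 2, 3, 7, 8, 11

1, 2, 3, 7, 8, 11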